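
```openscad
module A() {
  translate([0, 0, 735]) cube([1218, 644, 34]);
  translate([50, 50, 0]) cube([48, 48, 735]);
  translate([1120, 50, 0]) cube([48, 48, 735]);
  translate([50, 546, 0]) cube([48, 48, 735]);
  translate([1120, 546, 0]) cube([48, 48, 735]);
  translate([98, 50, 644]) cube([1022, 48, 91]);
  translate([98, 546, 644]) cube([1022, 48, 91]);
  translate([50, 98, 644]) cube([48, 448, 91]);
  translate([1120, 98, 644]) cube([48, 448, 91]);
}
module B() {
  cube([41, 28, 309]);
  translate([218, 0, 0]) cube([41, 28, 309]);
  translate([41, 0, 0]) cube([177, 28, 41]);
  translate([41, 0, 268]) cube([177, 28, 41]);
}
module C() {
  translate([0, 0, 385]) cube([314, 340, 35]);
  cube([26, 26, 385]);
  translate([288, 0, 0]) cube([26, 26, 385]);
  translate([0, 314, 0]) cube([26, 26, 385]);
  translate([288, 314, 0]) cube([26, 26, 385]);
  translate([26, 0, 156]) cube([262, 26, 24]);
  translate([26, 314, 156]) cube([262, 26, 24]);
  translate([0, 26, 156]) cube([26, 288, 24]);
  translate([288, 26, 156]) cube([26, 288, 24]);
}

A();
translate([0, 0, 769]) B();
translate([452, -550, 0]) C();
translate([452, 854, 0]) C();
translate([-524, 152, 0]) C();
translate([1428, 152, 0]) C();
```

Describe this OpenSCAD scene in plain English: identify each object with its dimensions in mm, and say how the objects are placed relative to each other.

A is a table: top 1218 mm (x) × 644 mm (y), 34 mm thick, upper face at z = 769 mm, on four 48×48 mm square legs, each inset 50 mm from the nearest pair of top edges, running from z = 0 to the bottom of the top. Four apron rails, 48 mm thick and 91 mm tall, run between adjacent legs with their top edges flush with the underside of the top and their outer faces flush with the legs' outer faces.

B is a picture frame with a 177×227 mm rectangular opening (x by z) and a uniform 41 mm border on every side. Frame depth is 28 mm along y. It is built from two vertical stiles running the full outside height and two horizontal rails spanning the gap between the stiles.

C is a simple wooden stool: a rectangular seat 314 mm (x) by 340 mm (y), 35 mm thick, top face at z = 420 mm, on four square legs, each 26×26 mm in cross-section. The legs rest on z = 0, each flush with a corner of the seat. Four stretchers, 26 mm wide and 24 mm tall, connect adjacent legs with their undersides at z = 156 mm, each running between the inner faces of the legs it joins and aligned with the legs' outer faces on the other axis.

The picture frame is on top of the table. Four stools sit around the table at the −y, +y, −x, +x sides.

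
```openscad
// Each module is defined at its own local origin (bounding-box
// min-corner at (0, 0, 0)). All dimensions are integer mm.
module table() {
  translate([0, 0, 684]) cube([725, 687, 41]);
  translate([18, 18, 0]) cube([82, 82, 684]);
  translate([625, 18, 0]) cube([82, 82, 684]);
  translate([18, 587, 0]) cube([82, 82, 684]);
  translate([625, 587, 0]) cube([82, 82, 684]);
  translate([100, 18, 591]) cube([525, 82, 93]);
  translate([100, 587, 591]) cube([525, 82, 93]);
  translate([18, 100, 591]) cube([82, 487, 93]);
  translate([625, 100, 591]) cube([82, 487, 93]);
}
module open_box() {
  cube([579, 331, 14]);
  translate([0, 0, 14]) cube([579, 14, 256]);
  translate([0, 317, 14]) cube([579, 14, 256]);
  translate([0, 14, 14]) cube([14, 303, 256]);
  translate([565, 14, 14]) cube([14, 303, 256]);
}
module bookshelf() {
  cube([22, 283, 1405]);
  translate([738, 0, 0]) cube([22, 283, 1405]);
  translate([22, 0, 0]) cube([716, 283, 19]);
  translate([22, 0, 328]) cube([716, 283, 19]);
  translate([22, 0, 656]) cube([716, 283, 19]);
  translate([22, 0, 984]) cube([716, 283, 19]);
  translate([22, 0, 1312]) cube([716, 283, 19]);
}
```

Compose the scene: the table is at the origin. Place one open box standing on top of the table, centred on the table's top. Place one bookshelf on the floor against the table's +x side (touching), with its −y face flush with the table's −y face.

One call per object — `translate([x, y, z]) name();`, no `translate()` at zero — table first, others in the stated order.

table();
translate([73, 178, 725]) open_box();
translate([725, 0, 0]) bookshelf();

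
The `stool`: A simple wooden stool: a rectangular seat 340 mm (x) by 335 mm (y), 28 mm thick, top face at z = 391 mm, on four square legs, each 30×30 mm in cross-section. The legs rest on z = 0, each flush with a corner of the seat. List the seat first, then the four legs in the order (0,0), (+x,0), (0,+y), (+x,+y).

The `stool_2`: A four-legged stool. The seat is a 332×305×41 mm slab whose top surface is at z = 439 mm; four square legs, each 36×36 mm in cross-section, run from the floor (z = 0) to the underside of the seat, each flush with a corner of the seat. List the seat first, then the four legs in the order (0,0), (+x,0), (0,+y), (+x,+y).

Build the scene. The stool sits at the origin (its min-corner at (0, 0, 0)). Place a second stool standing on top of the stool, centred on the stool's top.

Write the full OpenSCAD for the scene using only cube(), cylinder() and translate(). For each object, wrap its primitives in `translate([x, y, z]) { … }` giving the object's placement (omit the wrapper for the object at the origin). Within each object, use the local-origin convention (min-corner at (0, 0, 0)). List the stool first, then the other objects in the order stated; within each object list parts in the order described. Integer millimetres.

translate([0, 0, 363]) cube([340, 335, 28]);
cube([30, 30, 363]);
translate([310, 0, 0]) cube([30, 30, 363]);
translate([0, 305, 0]) cube([30, 30, 363]);
translate([310, 305, 0]) cube([30, 30, 363]);
translate([4, 15, 391]) {
  translate([0, 0, 398]) cube([332, 305, 41]);
  cube([36, 36, 398]);
  translate([296, 0, 0]) cube([36, 36, 398]);
  translate([0, 269, 0]) cube([36, 36, 398]);
  translate([296, 269, 0]) cube([36, 36, 398]);
}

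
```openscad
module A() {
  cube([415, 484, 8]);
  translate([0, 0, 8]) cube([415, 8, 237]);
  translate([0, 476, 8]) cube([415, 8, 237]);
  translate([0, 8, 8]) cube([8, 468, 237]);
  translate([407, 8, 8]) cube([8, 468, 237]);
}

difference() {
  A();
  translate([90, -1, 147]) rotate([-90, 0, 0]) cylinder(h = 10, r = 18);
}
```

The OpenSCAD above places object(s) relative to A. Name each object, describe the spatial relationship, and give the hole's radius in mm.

The subtracted cylinder has r = 18 mm.

A is an open box. The open box has a circular hole through its front wall. The hole's radius is 18 mm.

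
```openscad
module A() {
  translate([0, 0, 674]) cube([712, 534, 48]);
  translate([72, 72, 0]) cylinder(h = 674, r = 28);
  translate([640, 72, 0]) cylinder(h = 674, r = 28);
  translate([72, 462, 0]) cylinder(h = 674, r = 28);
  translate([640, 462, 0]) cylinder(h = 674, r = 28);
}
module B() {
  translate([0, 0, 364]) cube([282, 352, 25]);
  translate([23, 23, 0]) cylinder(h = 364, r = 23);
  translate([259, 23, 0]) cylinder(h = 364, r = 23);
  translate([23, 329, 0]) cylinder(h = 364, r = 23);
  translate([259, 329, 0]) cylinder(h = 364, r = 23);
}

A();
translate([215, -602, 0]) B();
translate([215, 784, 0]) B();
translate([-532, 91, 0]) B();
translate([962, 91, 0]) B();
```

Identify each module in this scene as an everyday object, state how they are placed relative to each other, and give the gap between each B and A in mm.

Each stool's nearest face is 250 mm from the table's bounding box.

A is a table. B is a stool. Four stools sit around the table at the −y, +y, −x, +x sides. The gap between each stool and the table is 250 mm.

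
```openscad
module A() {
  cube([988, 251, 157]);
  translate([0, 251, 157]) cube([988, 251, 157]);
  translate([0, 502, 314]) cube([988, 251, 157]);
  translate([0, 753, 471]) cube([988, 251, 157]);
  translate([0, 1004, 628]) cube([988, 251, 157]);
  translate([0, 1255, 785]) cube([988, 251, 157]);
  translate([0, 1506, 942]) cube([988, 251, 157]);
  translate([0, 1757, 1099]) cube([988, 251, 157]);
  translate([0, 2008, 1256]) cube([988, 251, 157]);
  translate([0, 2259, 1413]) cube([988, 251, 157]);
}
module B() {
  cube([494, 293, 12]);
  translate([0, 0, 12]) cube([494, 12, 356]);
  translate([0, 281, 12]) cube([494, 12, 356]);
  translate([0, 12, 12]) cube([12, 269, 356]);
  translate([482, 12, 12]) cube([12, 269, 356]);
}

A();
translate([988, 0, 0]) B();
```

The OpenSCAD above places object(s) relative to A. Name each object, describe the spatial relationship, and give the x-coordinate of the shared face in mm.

The staircase's +x face and the open box's −x face are both at x = 988 mm.

A is a staircase. B is an open box. The open box is against the staircase's +x side, with their −y faces flush. The x-coordinate of the shared face is 988 mm.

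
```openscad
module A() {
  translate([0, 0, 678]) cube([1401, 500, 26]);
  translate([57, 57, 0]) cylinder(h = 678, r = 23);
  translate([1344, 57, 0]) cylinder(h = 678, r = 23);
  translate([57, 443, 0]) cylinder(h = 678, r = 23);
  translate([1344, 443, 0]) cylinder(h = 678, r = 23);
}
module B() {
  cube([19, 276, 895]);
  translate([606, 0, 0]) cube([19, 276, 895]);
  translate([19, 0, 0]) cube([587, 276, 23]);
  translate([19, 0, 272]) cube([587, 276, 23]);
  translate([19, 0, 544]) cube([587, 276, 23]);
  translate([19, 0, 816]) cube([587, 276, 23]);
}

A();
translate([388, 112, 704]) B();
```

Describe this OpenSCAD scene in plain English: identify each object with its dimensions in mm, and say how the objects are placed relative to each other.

A is a rectangular dining table. The top is 1401×500×26 mm with its upper surface at z = 704 mm. It stands on four round legs of 46 mm diameter, each leg's bounding box inset 34 mm from the nearest pair of top edges, running from the floor to the underside of the top.

B is an open bookshelf. Two side panels, each 19 mm thick, 276 mm deep and 895 mm tall, stand 625 mm apart (outside-to-outside). Between them sit 4 shelves, each 23 mm thick and 276 mm deep, spanning the full gap between the sides. The bottom shelf rests on the floor (its underside at z = 0) and the clear gap between one shelf's top and the next shelf's underside is 249 mm.

The bookshelf is on top of the table, centred.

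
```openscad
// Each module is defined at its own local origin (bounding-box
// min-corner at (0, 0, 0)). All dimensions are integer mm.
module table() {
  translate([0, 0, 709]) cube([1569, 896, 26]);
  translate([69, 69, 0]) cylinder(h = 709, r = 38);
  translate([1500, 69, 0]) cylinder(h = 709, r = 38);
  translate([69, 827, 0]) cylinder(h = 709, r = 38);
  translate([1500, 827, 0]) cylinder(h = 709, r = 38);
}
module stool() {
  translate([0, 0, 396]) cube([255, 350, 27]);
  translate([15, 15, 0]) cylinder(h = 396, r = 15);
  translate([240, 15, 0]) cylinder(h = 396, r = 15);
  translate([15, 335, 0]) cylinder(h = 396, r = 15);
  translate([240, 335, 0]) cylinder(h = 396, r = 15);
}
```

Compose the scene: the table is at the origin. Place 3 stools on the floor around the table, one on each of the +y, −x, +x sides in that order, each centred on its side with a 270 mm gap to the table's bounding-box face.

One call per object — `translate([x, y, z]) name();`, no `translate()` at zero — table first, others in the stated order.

table();
translate([657, 1166, 0]) stool();
translate([-525, 273, 0]) stool();
translate([1839, 273, 0]) stool();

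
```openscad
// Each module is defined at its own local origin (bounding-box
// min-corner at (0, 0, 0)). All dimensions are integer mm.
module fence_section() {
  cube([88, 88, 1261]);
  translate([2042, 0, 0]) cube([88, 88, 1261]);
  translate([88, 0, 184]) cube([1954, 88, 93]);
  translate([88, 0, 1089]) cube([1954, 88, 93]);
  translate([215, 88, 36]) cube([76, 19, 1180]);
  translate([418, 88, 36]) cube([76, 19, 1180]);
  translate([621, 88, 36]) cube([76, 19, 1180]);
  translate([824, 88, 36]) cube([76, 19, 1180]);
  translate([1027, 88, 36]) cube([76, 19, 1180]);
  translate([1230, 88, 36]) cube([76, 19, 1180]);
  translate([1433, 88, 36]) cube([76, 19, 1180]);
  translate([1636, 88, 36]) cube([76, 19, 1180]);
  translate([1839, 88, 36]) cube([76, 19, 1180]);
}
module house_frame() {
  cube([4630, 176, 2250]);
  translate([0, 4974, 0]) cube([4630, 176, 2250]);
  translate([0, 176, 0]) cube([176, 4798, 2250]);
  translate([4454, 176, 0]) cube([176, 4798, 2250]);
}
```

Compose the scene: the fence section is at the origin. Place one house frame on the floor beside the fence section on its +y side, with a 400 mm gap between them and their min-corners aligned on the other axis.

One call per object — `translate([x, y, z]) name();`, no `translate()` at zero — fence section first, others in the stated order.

fence_section();
translate([0, 507, 0]) house_frame();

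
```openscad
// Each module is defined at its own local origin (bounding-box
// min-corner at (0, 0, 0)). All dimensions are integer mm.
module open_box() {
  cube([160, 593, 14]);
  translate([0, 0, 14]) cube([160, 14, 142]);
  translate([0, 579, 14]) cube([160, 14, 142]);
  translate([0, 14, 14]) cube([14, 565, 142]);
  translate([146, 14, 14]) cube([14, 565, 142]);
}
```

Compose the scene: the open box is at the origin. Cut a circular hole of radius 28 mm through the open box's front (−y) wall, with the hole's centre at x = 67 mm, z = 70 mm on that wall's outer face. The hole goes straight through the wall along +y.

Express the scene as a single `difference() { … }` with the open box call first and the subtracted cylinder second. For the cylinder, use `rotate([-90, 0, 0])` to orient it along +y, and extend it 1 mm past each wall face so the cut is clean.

difference() {
  open_box();
  translate([67, -1, 70]) rotate([-90, 0, 0]) cylinder(h = 16, r = 28);
}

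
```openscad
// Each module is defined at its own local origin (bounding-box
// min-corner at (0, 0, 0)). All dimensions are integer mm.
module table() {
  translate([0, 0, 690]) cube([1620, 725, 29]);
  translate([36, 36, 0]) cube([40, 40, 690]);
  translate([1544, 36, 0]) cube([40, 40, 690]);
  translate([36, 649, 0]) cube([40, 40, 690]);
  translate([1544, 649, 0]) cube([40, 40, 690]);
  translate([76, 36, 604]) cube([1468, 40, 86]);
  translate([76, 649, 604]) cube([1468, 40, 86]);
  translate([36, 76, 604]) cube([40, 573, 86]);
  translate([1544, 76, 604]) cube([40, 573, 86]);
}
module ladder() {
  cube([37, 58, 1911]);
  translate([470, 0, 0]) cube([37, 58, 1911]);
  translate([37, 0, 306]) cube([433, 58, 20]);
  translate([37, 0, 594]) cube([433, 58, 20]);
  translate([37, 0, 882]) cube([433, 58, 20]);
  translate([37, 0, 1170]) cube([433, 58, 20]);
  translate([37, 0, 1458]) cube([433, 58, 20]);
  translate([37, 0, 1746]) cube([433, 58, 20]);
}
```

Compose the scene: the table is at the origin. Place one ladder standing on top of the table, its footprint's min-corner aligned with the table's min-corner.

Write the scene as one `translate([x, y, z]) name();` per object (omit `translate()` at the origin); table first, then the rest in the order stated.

table();
translate([0, 0, 719]) ladder();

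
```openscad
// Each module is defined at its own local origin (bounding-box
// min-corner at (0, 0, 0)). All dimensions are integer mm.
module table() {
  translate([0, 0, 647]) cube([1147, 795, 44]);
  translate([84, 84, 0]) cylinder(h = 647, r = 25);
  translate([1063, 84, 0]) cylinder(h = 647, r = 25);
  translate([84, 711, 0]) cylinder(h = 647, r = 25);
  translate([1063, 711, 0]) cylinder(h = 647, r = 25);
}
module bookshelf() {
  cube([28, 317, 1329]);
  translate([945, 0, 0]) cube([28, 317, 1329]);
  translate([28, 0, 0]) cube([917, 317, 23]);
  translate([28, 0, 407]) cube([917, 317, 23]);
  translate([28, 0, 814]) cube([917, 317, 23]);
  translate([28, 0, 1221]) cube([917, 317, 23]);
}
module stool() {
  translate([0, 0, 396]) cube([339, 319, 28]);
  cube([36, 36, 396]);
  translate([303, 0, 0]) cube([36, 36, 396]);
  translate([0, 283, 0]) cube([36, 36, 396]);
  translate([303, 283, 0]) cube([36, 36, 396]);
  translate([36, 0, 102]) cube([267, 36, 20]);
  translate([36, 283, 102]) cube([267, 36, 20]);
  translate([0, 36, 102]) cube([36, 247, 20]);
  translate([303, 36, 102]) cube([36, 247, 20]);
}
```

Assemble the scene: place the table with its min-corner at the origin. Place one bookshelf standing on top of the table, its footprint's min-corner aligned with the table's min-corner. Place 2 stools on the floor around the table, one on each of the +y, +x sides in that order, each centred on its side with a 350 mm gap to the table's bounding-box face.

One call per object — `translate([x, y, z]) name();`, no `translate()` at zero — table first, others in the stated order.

table();
translate([0, 0, 691]) bookshelf();
translate([404, 1145, 0]) stool();
translate([1497, 238, 0]) stool();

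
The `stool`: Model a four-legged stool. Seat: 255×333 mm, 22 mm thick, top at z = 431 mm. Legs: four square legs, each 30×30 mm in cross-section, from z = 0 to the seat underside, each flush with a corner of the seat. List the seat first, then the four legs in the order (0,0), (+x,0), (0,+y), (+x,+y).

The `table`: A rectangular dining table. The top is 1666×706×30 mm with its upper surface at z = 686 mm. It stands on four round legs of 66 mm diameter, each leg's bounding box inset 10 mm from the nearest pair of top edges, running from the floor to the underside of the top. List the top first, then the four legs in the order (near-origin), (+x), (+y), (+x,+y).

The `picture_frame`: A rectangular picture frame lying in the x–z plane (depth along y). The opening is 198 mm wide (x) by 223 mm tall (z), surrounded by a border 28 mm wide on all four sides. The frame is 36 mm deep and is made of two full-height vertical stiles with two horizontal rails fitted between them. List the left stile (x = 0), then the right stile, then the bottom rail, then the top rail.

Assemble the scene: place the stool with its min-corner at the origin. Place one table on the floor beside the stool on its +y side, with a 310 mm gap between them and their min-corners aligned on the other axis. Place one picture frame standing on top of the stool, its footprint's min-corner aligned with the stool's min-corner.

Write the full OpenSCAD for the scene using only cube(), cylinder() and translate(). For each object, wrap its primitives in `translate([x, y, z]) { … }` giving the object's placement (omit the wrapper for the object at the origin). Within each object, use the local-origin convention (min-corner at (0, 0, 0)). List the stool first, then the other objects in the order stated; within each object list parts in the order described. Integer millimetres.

translate([0, 0, 409]) cube([255, 333, 22]);
cube([30, 30, 409]);
translate([225, 0, 0]) cube([30, 30, 409]);
translate([0, 303, 0]) cube([30, 30, 409]);
translate([225, 303, 0]) cube([30, 30, 409]);
translate([0, 643, 0]) {
  translate([0, 0, 656]) cube([1666, 706, 30]);
  translate([43, 43, 0]) cylinder(h = 656, r = 33);
  translate([1623, 43, 0]) cylinder(h = 656, r = 33);
  translate([43, 663, 0]) cylinder(h = 656, r = 33);
  translate([1623, 663, 0]) cylinder(h = 656, r = 33);
}
translate([0, 0, 431]) {
  cube([28, 36, 279]);
  translate([226, 0, 0]) cube([28, 36, 279]);
  translate([28, 0, 0]) cube([198, 36, 28]);
  translate([28, 0, 251]) cube([198, 36, 28]);
}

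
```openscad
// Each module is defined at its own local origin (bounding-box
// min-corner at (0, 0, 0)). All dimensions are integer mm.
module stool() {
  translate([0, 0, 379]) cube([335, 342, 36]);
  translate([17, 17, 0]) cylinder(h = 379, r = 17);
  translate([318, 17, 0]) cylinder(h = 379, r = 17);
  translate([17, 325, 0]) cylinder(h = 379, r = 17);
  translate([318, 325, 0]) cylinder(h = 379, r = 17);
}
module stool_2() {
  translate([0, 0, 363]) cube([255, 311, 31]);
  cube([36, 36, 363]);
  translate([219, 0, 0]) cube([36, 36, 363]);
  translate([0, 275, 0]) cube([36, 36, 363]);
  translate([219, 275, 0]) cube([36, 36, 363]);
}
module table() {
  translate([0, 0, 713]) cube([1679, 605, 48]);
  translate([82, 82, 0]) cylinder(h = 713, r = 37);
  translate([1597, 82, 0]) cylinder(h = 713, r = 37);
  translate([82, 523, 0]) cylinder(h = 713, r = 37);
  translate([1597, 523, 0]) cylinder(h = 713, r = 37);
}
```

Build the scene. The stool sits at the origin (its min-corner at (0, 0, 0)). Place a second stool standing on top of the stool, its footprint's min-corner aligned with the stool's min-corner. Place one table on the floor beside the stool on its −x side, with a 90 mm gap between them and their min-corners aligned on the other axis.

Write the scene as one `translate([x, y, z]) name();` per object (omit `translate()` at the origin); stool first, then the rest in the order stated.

stool();
translate([0, 0, 415]) stool_2();
translate([-1769, 0, 0]) table();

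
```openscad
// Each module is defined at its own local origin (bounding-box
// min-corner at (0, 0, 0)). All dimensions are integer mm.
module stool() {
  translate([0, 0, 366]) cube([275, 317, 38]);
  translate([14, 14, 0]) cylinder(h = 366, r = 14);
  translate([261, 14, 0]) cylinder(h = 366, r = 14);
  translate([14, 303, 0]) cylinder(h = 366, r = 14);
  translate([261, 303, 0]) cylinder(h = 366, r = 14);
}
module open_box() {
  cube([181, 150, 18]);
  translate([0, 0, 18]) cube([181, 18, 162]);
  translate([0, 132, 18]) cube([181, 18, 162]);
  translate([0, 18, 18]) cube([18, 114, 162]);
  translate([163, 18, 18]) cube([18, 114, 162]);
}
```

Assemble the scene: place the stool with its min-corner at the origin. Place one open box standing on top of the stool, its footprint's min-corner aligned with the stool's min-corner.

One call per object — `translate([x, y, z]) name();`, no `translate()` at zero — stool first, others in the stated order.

stool();
translate([0, 0, 404]) open_box();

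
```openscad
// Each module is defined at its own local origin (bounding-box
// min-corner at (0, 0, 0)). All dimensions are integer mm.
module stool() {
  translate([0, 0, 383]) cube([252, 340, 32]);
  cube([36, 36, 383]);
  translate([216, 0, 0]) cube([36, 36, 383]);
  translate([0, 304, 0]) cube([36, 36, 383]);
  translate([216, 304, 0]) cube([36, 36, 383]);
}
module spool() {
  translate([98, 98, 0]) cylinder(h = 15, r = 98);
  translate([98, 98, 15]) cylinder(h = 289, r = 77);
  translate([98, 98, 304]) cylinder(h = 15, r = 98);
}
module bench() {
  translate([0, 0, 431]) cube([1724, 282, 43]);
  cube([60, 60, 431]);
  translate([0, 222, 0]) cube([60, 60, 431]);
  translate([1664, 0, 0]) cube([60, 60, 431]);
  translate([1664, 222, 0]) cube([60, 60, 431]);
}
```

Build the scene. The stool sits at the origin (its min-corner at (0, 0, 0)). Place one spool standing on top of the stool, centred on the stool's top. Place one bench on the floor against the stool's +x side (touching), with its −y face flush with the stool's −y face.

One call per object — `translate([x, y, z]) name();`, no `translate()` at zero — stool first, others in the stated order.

stool();
translate([28, 72, 415]) spool();
translate([252, 0, 0]) bench();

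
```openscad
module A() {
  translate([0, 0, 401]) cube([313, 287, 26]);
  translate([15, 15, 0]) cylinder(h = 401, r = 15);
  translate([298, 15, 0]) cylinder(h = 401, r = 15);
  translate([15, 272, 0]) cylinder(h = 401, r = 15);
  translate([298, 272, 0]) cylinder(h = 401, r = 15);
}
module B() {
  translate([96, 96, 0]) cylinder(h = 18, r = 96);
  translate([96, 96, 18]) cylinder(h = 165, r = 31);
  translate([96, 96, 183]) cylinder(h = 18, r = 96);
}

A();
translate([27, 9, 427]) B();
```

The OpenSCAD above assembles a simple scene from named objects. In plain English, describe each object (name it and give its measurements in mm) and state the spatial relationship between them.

A is a four-legged stool. The seat is a 313×287×26 mm slab whose top surface is at z = 427 mm; four round legs, each 30 mm in diameter, run from the floor (z = 0) to the underside of the seat, each leg's axis is inset half a diameter from the nearest pair of seat edges (so the leg's bounding box is flush with the corner).

B is a spool: two coaxial disc flanges of radius 96 mm and thickness 18 mm, joined by a core cylinder of radius 31 mm and height 165 mm. The lower flange rests on z = 0 and the three cylinders share a vertical axis.

The spool is on top of the stool.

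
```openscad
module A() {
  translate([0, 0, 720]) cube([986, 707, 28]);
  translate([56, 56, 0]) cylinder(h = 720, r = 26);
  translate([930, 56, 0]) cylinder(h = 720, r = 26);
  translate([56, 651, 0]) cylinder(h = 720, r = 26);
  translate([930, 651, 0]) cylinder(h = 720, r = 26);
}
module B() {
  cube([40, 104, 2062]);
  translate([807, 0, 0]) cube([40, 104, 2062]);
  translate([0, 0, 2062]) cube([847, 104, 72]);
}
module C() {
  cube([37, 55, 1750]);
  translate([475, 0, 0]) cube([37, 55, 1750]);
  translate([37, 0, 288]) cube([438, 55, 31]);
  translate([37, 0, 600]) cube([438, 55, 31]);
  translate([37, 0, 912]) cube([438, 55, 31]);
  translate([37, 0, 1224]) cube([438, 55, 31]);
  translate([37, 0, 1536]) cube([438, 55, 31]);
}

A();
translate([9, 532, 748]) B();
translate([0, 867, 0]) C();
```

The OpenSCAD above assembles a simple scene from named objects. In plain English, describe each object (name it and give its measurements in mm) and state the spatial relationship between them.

A is a table: top 986 mm (x) × 707 mm (y), 28 mm thick, upper face at z = 748 mm, on four round legs of 52 mm diameter, each leg's bounding box inset 30 mm from the nearest pair of top edges, running from z = 0 to the bottom of the top.

B is a door frame. The clear opening is 767 mm wide and 2062 mm high. Two 40 mm wide jambs, 104 mm deep, stand either side of the opening from the floor to the top of the opening. A 72 mm thick head sits across the top of both jambs, spanning the full outside width of the frame.

C is a straight ladder. Two 37×55 mm vertical rails, 1750 mm tall, stand 512 mm apart (outside-to-outside) with their front faces coplanar on the −y side. 5 rungs, each 55 mm deep and 31 mm tall, span between the inner faces of the rails, front faces flush with the rails. The lowest rung's underside is at z = 288 mm and rungs are spaced 312 mm apart (underside to underside).

The door frame is on top of the table. The ladder is on the floor beside the table on its +y side.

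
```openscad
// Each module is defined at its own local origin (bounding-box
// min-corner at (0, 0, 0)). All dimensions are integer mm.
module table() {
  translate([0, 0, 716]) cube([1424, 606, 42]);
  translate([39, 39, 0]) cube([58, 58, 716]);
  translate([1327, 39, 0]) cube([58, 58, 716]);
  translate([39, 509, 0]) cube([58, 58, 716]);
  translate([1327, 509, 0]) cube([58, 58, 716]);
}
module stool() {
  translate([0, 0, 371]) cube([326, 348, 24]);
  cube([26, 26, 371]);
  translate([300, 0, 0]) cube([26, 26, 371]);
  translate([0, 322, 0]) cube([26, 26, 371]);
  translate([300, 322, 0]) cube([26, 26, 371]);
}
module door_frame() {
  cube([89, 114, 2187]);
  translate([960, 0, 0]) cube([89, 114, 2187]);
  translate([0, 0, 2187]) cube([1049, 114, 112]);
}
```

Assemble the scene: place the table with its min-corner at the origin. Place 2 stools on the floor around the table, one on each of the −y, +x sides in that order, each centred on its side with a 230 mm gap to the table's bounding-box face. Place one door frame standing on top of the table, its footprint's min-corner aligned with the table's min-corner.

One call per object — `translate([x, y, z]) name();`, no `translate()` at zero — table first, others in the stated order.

table();
translate([549, -578, 0]) stool();
translate([1654, 129, 0]) stool();
translate([0, 0, 758]) door_frame();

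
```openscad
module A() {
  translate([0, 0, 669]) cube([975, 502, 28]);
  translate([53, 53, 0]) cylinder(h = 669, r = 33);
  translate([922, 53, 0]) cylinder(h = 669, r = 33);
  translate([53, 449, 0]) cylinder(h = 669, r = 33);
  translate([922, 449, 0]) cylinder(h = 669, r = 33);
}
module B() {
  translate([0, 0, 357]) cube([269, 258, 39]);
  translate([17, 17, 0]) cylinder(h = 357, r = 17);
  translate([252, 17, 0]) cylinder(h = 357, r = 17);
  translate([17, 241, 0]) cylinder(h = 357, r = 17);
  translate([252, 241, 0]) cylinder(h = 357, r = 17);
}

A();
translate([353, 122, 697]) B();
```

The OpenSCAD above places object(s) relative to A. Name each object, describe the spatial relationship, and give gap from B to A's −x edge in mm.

A is a table. B is a stool. The stool is on top of the table, centred. The gap from the stool to the table's −x edge is 353 mm.

The stool's min-x is at 353; the table's min-x is 0; gap = 353 mm.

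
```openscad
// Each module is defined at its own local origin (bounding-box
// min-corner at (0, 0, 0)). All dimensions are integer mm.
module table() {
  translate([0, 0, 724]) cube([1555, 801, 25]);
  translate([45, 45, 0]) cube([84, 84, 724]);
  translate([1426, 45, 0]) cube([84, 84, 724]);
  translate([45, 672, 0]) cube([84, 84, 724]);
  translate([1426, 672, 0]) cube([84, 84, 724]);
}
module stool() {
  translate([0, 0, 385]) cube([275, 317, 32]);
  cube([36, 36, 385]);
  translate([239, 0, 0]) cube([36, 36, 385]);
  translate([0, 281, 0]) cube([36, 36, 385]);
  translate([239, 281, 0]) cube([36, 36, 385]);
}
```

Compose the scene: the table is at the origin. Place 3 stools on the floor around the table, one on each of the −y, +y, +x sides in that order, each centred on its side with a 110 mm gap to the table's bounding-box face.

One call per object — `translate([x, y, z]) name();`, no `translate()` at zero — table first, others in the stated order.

table();
translate([640, -427, 0]) stool();
translate([640, 911, 0]) stool();
translate([1665, 242, 0]) stool();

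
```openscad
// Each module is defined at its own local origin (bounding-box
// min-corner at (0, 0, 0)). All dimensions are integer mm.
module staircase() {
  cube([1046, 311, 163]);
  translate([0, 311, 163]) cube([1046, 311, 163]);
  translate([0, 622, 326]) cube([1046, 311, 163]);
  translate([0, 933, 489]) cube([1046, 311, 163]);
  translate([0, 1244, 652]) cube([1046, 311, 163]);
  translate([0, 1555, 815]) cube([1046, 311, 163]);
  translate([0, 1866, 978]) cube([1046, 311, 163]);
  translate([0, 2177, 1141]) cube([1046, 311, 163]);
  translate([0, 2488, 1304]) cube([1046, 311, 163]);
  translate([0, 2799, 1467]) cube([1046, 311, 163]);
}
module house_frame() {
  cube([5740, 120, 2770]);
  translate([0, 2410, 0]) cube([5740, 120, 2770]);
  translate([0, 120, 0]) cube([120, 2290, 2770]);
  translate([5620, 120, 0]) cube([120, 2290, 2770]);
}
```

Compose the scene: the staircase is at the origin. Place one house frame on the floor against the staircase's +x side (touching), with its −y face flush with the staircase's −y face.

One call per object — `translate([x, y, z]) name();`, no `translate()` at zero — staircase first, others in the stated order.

staircase();
translate([1046, 0, 0]) house_frame();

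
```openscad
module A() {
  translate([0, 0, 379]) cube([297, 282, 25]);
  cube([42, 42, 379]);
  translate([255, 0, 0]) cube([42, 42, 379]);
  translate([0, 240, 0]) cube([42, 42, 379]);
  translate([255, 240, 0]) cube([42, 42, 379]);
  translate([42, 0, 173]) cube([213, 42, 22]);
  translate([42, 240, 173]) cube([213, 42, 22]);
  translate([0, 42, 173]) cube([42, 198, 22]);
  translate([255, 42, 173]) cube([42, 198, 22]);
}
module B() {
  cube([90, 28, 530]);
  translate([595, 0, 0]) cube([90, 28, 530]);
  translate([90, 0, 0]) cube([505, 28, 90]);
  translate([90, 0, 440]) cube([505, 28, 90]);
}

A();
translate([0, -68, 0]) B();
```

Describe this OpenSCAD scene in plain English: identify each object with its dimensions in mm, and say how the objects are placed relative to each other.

A is a simple wooden stool: a rectangular seat 297 mm (x) by 282 mm (y), 25 mm thick, top face at z = 404 mm, on four square legs, each 42×42 mm in cross-section. The legs rest on z = 0, each flush with a corner of the seat. Four stretchers, 42 mm wide and 22 mm tall, connect adjacent legs with their undersides at z = 173 mm, each running between the inner faces of the legs it joins and aligned with the legs' outer faces on the other axis.

B is a rectangular picture frame lying in the x–z plane (depth along y). The opening is 505 mm wide (x) by 350 mm tall (z), surrounded by a border 90 mm wide on all four sides. The frame is 28 mm deep and is made of two full-height vertical stiles with two horizontal rails fitted between them.

The picture frame is on the floor beside the stool on its −y side.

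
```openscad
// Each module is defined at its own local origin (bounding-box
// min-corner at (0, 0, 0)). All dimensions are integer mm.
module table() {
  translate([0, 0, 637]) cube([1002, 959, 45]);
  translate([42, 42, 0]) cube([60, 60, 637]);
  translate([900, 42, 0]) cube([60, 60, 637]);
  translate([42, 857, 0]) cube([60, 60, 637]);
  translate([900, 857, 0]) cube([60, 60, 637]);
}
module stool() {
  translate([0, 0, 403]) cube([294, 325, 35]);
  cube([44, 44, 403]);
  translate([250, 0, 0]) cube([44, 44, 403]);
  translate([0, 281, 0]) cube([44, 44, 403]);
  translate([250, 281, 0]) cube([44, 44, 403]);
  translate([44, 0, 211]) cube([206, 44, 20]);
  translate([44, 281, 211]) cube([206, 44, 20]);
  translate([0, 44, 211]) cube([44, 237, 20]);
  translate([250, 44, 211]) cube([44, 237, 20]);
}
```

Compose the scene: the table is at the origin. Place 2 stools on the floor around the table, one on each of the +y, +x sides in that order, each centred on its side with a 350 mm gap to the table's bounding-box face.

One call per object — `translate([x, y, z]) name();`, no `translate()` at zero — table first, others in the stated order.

table();
translate([354, 1309, 0]) stool();
translate([1352, 317, 0]) stool();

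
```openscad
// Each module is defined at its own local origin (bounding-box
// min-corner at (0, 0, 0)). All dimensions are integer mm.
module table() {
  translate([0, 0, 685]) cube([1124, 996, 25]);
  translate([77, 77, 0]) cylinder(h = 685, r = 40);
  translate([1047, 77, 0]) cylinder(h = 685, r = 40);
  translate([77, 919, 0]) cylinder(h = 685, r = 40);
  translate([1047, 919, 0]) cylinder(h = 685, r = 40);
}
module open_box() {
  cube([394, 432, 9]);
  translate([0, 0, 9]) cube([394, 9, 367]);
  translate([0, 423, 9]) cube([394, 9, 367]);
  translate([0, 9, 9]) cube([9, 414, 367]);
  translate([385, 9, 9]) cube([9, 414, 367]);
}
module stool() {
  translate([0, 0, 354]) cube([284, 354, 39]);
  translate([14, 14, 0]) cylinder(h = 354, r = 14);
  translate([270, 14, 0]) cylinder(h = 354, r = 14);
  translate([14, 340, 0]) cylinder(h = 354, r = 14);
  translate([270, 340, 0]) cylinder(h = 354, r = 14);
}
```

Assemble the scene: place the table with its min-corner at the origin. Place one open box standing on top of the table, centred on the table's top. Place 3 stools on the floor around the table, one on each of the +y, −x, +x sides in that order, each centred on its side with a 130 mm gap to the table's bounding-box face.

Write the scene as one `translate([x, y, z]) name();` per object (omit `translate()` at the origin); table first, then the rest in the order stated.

table();
translate([365, 282, 710]) open_box();
translate([420, 1126, 0]) stool();
translate([-414, 321, 0]) stool();
translate([1254, 321, 0]) stool();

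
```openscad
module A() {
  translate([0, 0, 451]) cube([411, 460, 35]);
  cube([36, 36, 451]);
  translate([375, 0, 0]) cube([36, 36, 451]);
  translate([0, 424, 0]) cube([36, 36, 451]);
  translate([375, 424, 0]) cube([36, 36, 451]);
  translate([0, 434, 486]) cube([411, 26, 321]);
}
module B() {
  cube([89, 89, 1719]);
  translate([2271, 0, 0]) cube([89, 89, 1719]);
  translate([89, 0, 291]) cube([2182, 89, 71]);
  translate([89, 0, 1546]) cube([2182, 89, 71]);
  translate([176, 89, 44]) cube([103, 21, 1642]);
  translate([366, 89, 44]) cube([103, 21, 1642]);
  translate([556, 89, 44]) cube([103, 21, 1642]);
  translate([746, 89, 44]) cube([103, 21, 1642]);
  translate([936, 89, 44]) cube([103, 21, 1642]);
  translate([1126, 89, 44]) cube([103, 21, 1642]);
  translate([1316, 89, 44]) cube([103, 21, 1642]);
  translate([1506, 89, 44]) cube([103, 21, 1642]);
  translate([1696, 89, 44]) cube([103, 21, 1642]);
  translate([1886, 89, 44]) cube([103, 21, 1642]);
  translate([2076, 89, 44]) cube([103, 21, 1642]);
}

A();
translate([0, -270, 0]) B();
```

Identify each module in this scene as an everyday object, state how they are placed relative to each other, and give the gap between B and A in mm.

The fence section's nearest face is 160 mm from the chair's −y face.

A is a chair. B is a fence section. The fence section is on the floor beside the chair on its −y side. The gap between the fence section and the chair is 160 mm.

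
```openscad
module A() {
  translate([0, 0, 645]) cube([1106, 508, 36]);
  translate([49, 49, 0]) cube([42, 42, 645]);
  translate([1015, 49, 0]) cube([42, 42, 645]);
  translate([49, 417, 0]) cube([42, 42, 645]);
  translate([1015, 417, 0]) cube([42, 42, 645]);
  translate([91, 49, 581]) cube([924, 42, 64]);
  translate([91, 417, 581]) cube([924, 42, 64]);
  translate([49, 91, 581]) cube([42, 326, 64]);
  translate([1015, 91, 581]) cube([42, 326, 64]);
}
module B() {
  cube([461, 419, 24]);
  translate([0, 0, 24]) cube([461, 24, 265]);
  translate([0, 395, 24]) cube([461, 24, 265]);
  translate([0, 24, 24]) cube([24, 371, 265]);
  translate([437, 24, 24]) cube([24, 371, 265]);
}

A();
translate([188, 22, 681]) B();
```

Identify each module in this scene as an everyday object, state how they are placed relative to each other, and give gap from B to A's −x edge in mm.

The open box's min-x is at 188; the table's min-x is 0; gap = 188 mm.

A is a table. B is an open box. The open box is on top of the table. The gap from the open box to the table's −x edge is 188 mm.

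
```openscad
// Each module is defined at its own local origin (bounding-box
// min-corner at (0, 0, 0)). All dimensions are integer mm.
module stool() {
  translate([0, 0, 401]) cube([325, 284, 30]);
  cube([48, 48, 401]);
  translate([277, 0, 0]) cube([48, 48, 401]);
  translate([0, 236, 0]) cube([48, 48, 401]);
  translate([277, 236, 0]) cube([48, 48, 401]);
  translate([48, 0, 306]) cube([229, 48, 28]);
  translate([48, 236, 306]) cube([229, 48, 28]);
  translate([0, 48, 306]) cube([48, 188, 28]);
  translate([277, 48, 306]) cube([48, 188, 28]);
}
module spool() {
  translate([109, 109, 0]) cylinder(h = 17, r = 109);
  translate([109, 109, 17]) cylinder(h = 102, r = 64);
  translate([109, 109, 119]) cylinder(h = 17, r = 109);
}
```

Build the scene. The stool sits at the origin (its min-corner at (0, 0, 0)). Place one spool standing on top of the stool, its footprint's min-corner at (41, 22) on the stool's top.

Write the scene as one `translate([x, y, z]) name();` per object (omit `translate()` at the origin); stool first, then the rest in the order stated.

stool();
translate([41, 22, 431]) spool();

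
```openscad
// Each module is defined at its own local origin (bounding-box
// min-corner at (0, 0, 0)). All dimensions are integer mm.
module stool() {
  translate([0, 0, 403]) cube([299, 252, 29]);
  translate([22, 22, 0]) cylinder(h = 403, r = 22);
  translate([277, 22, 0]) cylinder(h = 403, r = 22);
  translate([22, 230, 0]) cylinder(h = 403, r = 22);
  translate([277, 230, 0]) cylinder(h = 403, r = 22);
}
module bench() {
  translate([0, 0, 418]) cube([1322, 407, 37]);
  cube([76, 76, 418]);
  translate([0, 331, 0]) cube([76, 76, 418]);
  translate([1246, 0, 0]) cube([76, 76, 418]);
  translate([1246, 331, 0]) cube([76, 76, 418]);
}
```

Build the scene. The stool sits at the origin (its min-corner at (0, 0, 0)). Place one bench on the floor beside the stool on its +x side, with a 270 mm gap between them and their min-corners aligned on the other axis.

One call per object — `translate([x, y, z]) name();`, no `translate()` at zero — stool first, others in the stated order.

stool();
translate([569, 0, 0]) bench();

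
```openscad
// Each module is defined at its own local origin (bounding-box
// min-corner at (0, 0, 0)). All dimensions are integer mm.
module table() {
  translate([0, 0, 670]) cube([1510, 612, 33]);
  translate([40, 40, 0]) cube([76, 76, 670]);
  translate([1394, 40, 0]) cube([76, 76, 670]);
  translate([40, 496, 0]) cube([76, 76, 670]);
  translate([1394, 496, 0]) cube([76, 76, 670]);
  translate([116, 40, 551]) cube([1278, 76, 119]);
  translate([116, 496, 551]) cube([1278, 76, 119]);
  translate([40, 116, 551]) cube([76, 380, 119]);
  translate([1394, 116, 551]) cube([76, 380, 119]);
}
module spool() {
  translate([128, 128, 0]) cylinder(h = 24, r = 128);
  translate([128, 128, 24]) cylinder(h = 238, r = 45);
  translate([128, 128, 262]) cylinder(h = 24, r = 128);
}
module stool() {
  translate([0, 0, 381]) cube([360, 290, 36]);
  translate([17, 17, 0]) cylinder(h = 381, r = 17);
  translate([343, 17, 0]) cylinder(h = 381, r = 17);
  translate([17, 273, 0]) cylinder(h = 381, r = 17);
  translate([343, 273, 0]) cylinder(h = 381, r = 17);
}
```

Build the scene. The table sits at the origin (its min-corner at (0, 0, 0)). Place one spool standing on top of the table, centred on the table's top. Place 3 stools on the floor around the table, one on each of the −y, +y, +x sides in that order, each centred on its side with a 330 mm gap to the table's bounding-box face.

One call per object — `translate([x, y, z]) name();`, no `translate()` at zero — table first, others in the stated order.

table();
translate([627, 178, 703]) spool();
translate([575, -620, 0]) stool();
translate([575, 942, 0]) stool();
translate([1840, 161, 0]) stool();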